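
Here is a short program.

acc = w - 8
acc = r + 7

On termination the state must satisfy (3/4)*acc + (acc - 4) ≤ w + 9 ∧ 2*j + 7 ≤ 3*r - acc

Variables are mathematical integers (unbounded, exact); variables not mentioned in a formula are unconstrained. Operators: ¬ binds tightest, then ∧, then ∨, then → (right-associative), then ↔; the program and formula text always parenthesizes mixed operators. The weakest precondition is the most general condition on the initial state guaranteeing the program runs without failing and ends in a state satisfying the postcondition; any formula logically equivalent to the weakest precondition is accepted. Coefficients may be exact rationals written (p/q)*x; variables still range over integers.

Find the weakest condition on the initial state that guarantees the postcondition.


Working backward. After the program, the postcondition (3/4)*acc + (acc - 4) ≤ w + 9 ∧ 2*j + 7 ≤ 3*r - acc must hold; in canonical form it is (7/4)*acc ≤ w + 13 ∧ acc + 2*j ≤ 3*r - 7.
Before acc := r + 7: (7/4)*r ≤ w + 3/4 ∧ 2*j ≤ 2*r - 14
Before acc := w - 8: (7/4)*r ≤ w + 3/4 ∧ 2*j ≤ 2*r - 14
Answer: WP = (7/4)*r ≤ w + 3/4 ∧ 2*j ≤ 2*r - 14


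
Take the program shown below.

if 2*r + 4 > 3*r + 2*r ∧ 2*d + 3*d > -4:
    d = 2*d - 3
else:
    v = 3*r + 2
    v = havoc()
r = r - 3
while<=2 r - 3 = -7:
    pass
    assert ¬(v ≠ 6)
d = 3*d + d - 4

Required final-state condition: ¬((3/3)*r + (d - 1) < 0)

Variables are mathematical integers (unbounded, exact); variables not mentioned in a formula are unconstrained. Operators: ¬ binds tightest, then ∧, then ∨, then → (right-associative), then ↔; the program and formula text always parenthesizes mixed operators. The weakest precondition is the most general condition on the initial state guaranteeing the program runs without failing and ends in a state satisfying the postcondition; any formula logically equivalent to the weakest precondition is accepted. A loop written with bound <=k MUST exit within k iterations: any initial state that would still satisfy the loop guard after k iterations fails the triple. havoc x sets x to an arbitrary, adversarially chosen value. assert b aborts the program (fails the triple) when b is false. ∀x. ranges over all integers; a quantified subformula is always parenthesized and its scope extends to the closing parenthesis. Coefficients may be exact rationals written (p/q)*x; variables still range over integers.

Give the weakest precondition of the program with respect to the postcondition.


Working backward. After the program, the postcondition ¬((3/3)*r + (d - 1) < 0) must hold; in canonical form it is ¬(d + r < 1).
Before d := 3*d + d - 4: ¬(4*d + r < 5)
Before the loop (bound <=2), unroll the exhaustion recursion (WP_0 = exit-now case; WP_j = one more guarded iteration, up to j = 2):
  WP_0: (¬(r = -4)) ∧ (¬(4*d + r < 5))
  WP_1: (r = -4 → ((¬(v ≠ 6)) ∧ (¬(r = -4)) ∧ (¬(4*d + r < 5)))) ∧ ((¬(r = -4)) → (¬(4*d + r < 5)))
  WP_2: (r = -4 → ((¬(v ≠ 6)) ∧ (r = -4 → ((¬(v ≠ 6)) ∧ (¬(r = -4)) ∧ (¬(4*d + r < 5)))) ∧ ((¬(r = -4)) → (¬(4*d + r < 5))))) ∧ ((¬(r = -4)) → (¬(4*d + r < 5)))
So before the loop: (r = -4 → ((¬(v ≠ 6)) ∧ (r = -4 → ((¬(v ≠ 6)) ∧ (¬(r = -4)) ∧ (¬(4*d + r < 5)))) ∧ ((¬(r = -4)) → (¬(4*d + r < 5))))) ∧ ((¬(r = -4)) → (¬(4*d + r < 5)))
Before r := r - 3: (r = -1 → ((¬(v ≠ 6)) ∧ (r = -1 → ((¬(v ≠ 6)) ∧ (¬(r = -1)) ∧ (¬(4*d + r < 8)))) ∧ ((¬(r = -1)) → (¬(4*d + r < 8))))) ∧ ((¬(r = -1)) → (¬(4*d + r < 8)))
Then branch requires (r = -1 → ((¬(v ≠ 6)) ∧ (r = -1 → ((¬(v ≠ 6)) ∧ (¬(r = -1)) ∧ (¬(8*d + r < 20)))) ∧ ((¬(r = -1)) → (¬(8*d + r < 20))))) ∧ ((¬(r = -1)) → (¬(8*d + r < 20))); else branch requires ∀v_1. ((r = -1 → ((¬(v_1 ≠ 6)) ∧ (r = -1 → ((¬(v_1 ≠ 6)) ∧ (¬(r = -1)) ∧ (¬(4*d + r < 8)))) ∧ ((¬(r = -1)) → (¬(4*d + r < 8))))) ∧ ((¬(r = -1)) → (¬(4*d + r < 8)))).
Before the if: ((3*r < 4 ∧ 5*d > -4) → ((r = -1 → ((¬(v ≠ 6)) ∧ (r = -1 → ((¬(v ≠ 6)) ∧ (¬(r = -1)) ∧ (¬(8*d + r < 20)))) ∧ ((¬(r = -1)) → (¬(8*d + r < 20))))) ∧ ((¬(r = -1)) → (¬(8*d + r < 20))))) ∧ ((¬(3*r < 4 ∧ 5*d > -4)) → (∀v_1. ((r = -1 → ((¬(v_1 ≠ 6)) ∧ (r = -1 → ((¬(v_1 ≠ 6)) ∧ (¬(r = -1)) ∧ (¬(4*d + r < 8)))) ∧ ((¬(r = -1)) → (¬(4*d + r < 8))))) ∧ ((¬(r = -1)) → (¬(4*d + r < 8))))))
Answer: WP = ((3*r < 4 ∧ 5*d > -4) → ((r = -1 → ((¬(v ≠ 6)) ∧ (r = -1 → ((¬(v ≠ 6)) ∧ (¬(r = -1)) ∧ (¬(8*d + r < 20)))) ∧ ((¬(r = -1)) → (¬(8*d + r < 20))))) ∧ ((¬(r = -1)) → (¬(8*d + r < 20))))) ∧ ((¬(3*r < 4 ∧ 5*d > -4)) → (∀v_1. ((r = -1 → ((¬(v_1 ≠ 6)) ∧ (r = -1 → ((¬(v_1 ≠ 6)) ∧ (¬(r = -1)) ∧ (¬(4*d + r < 8)))) ∧ ((¬(r = -1)) → (¬(4*d + r < 8))))) ∧ ((¬(r = -1)) → (¬(4*d + r < 8))))))


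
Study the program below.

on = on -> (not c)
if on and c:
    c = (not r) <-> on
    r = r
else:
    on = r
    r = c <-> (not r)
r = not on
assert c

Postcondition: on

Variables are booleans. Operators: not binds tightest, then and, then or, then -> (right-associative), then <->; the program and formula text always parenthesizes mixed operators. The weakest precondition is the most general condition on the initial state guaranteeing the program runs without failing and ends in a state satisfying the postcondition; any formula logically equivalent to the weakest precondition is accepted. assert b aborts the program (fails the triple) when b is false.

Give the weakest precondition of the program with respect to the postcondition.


Working backward. After the program, on must hold.
Before assert c: c and on
Before r := not on: c and on
Then branch requires ((not r) <-> on) and on; else branch requires c and r.
Before the if: ((on and c) -> (((not r) <-> on) and on)) and ((not (on and c)) -> (c and r))
Before on := on -> (not c): (((on -> (not c)) and c) -> (((not r) <-> (on -> (not c))) and (on -> (not c)))) and ((not ((on -> (not c)) and c)) -> (c and r))
Answer: WP = (((on -> (not c)) and c) -> (((not r) <-> (on -> (not c))) and (on -> (not c)))) and ((not ((on -> (not c)) and c)) -> (c and r))


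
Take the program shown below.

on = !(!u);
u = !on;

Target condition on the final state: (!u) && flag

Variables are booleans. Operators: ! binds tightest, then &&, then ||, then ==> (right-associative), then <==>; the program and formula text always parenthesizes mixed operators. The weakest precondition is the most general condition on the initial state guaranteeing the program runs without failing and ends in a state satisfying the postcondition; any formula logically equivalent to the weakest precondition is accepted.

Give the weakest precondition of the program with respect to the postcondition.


Working backward. After the program, (!u) && flag must hold.
Before u := !on: on && flag
Before on := !(!u): u && flag
Answer: WP = u && flag


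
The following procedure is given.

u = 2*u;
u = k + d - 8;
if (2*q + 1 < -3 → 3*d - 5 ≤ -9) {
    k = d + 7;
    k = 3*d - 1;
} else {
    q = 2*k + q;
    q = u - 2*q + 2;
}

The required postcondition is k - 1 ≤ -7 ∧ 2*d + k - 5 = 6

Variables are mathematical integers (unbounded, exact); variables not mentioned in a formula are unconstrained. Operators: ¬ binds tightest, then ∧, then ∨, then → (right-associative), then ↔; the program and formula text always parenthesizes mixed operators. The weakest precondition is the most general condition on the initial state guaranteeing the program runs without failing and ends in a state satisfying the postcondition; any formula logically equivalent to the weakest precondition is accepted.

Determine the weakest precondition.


Working backward. After the program, the postcondition k - 1 ≤ -7 ∧ 2*d + k - 5 = 6 must hold; in canonical form it is k ≤ -6 ∧ 2*d + k = 11.
Then branch requires 3*d ≤ -5 ∧ 5*d = 12; else branch requires k ≤ -6 ∧ 2*d + k = 11.
Before the if: ((2*q < -4 → 3*d ≤ -4) → (3*d ≤ -5 ∧ 5*d = 12)) ∧ ((¬(2*q < -4 → 3*d ≤ -4)) → (k ≤ -6 ∧ 2*d + k = 11))
Before u := k + d - 8: ((2*q < -4 → 3*d ≤ -4) → (3*d ≤ -5 ∧ 5*d = 12)) ∧ ((¬(2*q < -4 → 3*d ≤ -4)) → (k ≤ -6 ∧ 2*d + k = 11))
Before u := 2*u: ((2*q < -4 → 3*d ≤ -4) → (3*d ≤ -5 ∧ 5*d = 12)) ∧ ((¬(2*q < -4 → 3*d ≤ -4)) → (k ≤ -6 ∧ 2*d + k = 11))
Answer: WP = ((2*q < -4 → 3*d ≤ -4) → (3*d ≤ -5 ∧ 5*d = 12)) ∧ ((¬(2*q < -4 → 3*d ≤ -4)) → (k ≤ -6 ∧ 2*d + k = 11))


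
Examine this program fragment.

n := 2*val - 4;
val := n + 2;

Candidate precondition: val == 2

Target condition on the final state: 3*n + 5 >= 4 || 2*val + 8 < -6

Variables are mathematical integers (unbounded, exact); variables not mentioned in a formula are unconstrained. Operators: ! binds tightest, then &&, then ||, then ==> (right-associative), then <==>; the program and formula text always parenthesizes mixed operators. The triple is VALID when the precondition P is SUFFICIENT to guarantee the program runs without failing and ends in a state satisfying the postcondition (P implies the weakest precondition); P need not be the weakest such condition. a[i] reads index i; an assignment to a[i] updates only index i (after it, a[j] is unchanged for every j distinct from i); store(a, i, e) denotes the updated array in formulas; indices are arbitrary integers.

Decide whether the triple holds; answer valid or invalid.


Working backward. After the program, the postcondition 3*n + 5 >= 4 || 2*val + 8 < -6 must hold; in canonical form it is 3*n >= -1 || 2*val < -14.
Before val := n + 2: 3*n >= -1 || 2*n < -18
Before n := 2*val - 4: 6*val >= 11 || 4*val < -10
The weakest precondition is 6*val >= 11 || 4*val < -10.
Check whether val == 2 implies it.
Every state satisfying the precondition satisfies the weakest precondition: the implication holds.
Answer: valid


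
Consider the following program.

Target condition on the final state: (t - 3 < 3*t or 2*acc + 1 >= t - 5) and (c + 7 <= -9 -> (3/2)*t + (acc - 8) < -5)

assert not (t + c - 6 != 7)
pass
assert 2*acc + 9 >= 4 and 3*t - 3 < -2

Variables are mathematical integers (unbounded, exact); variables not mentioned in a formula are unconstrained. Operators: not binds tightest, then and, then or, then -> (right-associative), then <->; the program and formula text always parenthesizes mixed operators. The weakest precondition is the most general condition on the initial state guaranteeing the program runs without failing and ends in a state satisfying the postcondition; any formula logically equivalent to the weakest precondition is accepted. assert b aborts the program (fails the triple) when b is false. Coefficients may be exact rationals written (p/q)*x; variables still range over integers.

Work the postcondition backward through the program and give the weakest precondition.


Working backward. After the program, the postcondition (t - 3 < 3*t or 2*acc + 1 >= t - 5) and (c + 7 <= -9 -> (3/2)*t + (acc - 8) < -5) must hold; in canonical form it is (2*t > -3 or 2*acc >= t - 6) and (c <= -16 -> acc + (3/2)*t < 3).
Before assert 2*acc + 9 >= 4 and 3*t - 3 < -2: 2*acc >= -5 and 3*t < 1 and (2*t > -3 or 2*acc >= t - 6) and (c <= -16 -> acc + (3/2)*t < 3)
Before skip: 2*acc >= -5 and 3*t < 1 and (2*t > -3 or 2*acc >= t - 6) and (c <= -16 -> acc + (3/2)*t < 3)
Before assert not (t + c - 6 != 7): (not (c + t != 13)) and 2*acc >= -5 and 3*t < 1 and (2*t > -3 or 2*acc >= t - 6) and (c <= -16 -> acc + (3/2)*t < 3)
Answer: WP = (not (c + t != 13)) and 2*acc >= -5 and 3*t < 1 and (2*t > -3 or 2*acc >= t - 6) and (c <= -16 -> acc + (3/2)*t < 3)


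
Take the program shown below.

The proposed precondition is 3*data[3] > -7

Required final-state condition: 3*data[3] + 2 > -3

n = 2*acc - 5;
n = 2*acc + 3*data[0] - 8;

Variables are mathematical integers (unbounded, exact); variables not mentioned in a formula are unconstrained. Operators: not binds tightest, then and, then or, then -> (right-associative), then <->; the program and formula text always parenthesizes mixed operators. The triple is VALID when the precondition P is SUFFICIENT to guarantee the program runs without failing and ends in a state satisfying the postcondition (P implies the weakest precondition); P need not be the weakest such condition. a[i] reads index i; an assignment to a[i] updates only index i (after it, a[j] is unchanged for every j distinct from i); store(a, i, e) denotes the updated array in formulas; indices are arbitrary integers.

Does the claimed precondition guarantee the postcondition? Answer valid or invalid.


Working backward. After the program, the postcondition 3*data[3] + 2 > -3 must hold; in canonical form it is 3*data[3] > -5.
Before n := 2*acc + 3*data[0] - 8: 3*data[3] > -5
Before n := 2*acc - 5: 3*data[3] > -5
The weakest precondition is 3*data[3] > -5.
Check whether 3*data[3] > -7 implies it.
Countermodel: at the initial state data = {[3] = -2, elsewhere -2}, the precondition holds but the weakest precondition fails.
Answer: invalid


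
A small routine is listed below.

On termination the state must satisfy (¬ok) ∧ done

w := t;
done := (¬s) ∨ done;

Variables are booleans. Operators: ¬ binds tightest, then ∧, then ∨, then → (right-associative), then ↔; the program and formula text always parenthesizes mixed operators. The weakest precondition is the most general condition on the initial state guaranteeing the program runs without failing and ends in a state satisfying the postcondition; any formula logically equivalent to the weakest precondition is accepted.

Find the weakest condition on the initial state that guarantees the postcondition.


Working backward. After the program, (¬ok) ∧ done must hold.
Before done := (¬s) ∨ done: (¬ok) ∧ ((¬s) ∨ done)
Before w := t: (¬ok) ∧ ((¬s) ∨ done)
Answer: WP = (¬ok) ∧ ((¬s) ∨ done)


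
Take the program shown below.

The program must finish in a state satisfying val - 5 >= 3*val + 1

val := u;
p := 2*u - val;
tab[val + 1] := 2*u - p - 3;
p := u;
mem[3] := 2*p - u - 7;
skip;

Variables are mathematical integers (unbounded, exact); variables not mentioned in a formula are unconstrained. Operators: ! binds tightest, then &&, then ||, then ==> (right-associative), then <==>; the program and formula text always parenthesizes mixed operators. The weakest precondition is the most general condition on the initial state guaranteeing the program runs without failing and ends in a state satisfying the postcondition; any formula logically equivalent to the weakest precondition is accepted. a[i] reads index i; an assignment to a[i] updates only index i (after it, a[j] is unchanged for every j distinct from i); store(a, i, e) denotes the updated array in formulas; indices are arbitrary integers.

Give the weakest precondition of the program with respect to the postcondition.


Working backward. After the program, the postcondition val - 5 >= 3*val + 1 must hold; in canonical form it is 2*val <= -6.
Before skip: 2*val <= -6
Before mem[3] := 2*p - u - 7: 2*val <= -6
Before p := u: 2*val <= -6
Before tab[val + 1] := 2*u - p - 3: 2*val <= -6
Before p := 2*u - val: 2*val <= -6
Before val := u: 2*u <= -6
Answer: WP = 2*u <= -6


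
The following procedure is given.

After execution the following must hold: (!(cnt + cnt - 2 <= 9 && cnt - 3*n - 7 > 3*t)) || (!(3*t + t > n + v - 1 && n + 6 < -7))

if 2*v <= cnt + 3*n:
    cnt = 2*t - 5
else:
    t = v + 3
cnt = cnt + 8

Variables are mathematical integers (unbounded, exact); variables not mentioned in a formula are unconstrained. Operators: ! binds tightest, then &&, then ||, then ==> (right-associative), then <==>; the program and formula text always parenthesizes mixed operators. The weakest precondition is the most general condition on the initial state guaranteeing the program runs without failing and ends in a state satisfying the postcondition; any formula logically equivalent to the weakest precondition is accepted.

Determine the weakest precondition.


Working backward. After the program, the postcondition (!(cnt + cnt - 2 <= 9 && cnt - 3*n - 7 > 3*t)) || (!(3*t + t > n + v - 1 && n + 6 < -7)) must hold; in canonical form it is (!(2*cnt <= 11 && cnt > 3*n + 3*t + 7)) || (!(4*t > n + v - 1 && n < -13)).
Before cnt := cnt + 8: (!(2*cnt <= -5 && cnt > 3*n + 3*t - 1)) || (!(4*t > n + v - 1 && n < -13))
Then branch requires (!(4*t <= 5 && 3*n + t < -4)) || (!(4*t > n + v - 1 && n < -13)); else branch requires (!(2*cnt <= -5 && cnt > 3*n + 3*v + 8)) || (!(3*v > n - 13 && n < -13)).
Before the if: (2*v <= cnt + 3*n ==> ((!(4*t <= 5 && 3*n + t < -4)) || (!(4*t > n + v - 1 && n < -13)))) && ((!(2*v <= cnt + 3*n)) ==> ((!(2*cnt <= -5 && cnt > 3*n + 3*v + 8)) || (!(3*v > n - 13 && n < -13))))
Answer: WP = (2*v <= cnt + 3*n ==> ((!(4*t <= 5 && 3*n + t < -4)) || (!(4*t > n + v - 1 && n < -13)))) && ((!(2*v <= cnt + 3*n)) ==> ((!(2*cnt <= -5 && cnt > 3*n + 3*v + 8)) || (!(3*v > n - 13 && n < -13))))


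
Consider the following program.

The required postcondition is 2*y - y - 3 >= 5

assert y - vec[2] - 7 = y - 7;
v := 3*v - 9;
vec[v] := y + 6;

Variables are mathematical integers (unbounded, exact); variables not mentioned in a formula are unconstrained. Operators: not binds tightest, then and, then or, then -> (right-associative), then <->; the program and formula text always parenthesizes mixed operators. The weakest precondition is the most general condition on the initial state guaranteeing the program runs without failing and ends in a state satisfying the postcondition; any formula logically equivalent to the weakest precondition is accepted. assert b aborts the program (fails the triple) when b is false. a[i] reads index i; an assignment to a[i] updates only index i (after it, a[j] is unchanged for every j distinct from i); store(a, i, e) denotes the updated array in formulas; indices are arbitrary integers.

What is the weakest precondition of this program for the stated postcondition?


Working backward. After the program, the postcondition 2*y - y - 3 >= 5 must hold; in canonical form it is y >= 8.
Before vec[v] := y + 6: y >= 8
Before v := 3*v - 9: y >= 8
Before assert y - vec[2] - 7 = y - 7: vec[2] = 0 and y >= 8
Answer: WP = vec[2] = 0 and y >= 8


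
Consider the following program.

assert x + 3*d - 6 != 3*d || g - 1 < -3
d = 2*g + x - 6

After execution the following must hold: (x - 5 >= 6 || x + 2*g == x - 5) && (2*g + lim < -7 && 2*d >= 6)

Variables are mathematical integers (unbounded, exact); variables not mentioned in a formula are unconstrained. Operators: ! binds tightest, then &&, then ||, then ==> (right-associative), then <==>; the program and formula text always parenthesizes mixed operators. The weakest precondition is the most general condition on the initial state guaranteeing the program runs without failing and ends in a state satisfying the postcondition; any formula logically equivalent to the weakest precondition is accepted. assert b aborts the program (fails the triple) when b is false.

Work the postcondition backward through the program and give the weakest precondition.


Working backward. After the program, the postcondition (x - 5 >= 6 || x + 2*g == x - 5) && (2*g + lim < -7 && 2*d >= 6) must hold; in canonical form it is (x >= 11 || 2*g == -5) && 2*g + lim < -7 && 2*d >= 6.
Before d := 2*g + x - 6: (x >= 11 || 2*g == -5) && 2*g + lim < -7 && 4*g + 2*x >= 18
Before assert x + 3*d - 6 != 3*d || g - 1 < -3: (x != 6 || g < -2) && (x >= 11 || 2*g == -5) && 2*g + lim < -7 && 4*g + 2*x >= 18
Answer: WP = (x != 6 || g < -2) && (x >= 11 || 2*g == -5) && 2*g + lim < -7 && 4*g + 2*x >= 18


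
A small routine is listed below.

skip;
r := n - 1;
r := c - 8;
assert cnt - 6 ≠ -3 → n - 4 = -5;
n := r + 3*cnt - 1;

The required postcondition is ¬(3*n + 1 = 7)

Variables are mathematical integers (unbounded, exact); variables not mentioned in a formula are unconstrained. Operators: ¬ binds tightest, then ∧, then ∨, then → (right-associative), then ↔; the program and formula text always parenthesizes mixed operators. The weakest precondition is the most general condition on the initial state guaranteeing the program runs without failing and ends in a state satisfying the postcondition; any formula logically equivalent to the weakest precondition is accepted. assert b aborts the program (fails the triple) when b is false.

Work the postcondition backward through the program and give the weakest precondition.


Working backward. After the program, the postcondition ¬(3*n + 1 = 7) must hold; in canonical form it is ¬(3*n = 6).
Before n := r + 3*cnt - 1: ¬(9*cnt + 3*r = 9)
Before assert cnt - 6 ≠ -3 → n - 4 = -5: (cnt ≠ 3 → n = -1) ∧ (¬(9*cnt + 3*r = 9))
Before r := c - 8: (cnt ≠ 3 → n = -1) ∧ (¬(3*c + 9*cnt = 33))
Before r := n - 1: (cnt ≠ 3 → n = -1) ∧ (¬(3*c + 9*cnt = 33))
Before skip: (cnt ≠ 3 → n = -1) ∧ (¬(3*c + 9*cnt = 33))
Answer: WP = (cnt ≠ 3 → n = -1) ∧ (¬(3*c + 9*cnt = 33))


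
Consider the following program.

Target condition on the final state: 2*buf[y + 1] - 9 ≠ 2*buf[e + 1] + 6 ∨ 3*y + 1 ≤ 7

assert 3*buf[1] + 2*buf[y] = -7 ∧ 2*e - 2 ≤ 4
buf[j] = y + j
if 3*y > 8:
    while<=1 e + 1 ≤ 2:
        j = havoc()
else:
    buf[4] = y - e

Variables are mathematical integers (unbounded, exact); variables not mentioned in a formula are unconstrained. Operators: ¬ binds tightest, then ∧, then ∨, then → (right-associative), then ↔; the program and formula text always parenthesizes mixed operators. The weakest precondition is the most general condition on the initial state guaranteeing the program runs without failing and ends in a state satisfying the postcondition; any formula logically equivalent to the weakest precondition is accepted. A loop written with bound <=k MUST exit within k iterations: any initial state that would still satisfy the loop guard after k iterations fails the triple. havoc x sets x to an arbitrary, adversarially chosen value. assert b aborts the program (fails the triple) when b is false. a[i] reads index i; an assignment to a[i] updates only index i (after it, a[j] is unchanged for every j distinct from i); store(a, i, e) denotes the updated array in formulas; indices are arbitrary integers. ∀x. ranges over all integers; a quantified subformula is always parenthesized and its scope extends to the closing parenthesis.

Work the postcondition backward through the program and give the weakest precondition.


Working backward. After the program, the postcondition 2*buf[y + 1] - 9 ≠ 2*buf[e + 1] + 6 ∨ 3*y + 1 ≤ 7 must hold; in canonical form it is 2*buf[y + 1] ≠ 2*buf[e + 1] + 15 ∨ 3*y ≤ 6.
Then branch requires (e ≤ 1 → ((¬(e ≤ 1)) ∧ (2*buf[y + 1] ≠ 2*buf[e + 1] + 15 ∨ 3*y ≤ 6))) ∧ ((¬(e ≤ 1)) → (2*buf[y + 1] ≠ 2*buf[e + 1] + 15 ∨ 3*y ≤ 6)); else branch requires 2*store(buf, 4, -e + y)[y + 1] ≠ 2*store(buf, 4, -e + y)[e + 1] + 15 ∨ 3*y ≤ 6.
Before the if: (3*y > 8 → ((e ≤ 1 → ((¬(e ≤ 1)) ∧ (2*buf[y + 1] ≠ 2*buf[e + 1] + 15 ∨ 3*y ≤ 6))) ∧ ((¬(e ≤ 1)) → (2*buf[y + 1] ≠ 2*buf[e + 1] + 15 ∨ 3*y ≤ 6)))) ∧ ((¬(3*y > 8)) → (2*store(buf, 4, -e + y)[y + 1] ≠ 2*store(buf, 4, -e + y)[e + 1] + 15 ∨ 3*y ≤ 6))
Before buf[j] := y + j: (3*y > 8 → ((e ≤ 1 → ((¬(e ≤ 1)) ∧ (2*store(buf, j, j + y)[y + 1] ≠ 2*store(buf, j, j + y)[e + 1] + 15 ∨ 3*y ≤ 6))) ∧ ((¬(e ≤ 1)) → (2*store(buf, j, j + y)[y + 1] ≠ 2*store(buf, j, j + y)[e + 1] + 15 ∨ 3*y ≤ 6)))) ∧ ((¬(3*y > 8)) → (2*store(store(buf, j, j + y), 4, -e + y)[y + 1] ≠ 2*store(store(buf, j, j + y), 4, -e + y)[e + 1] + 15 ∨ 3*y ≤ 6))
Before assert 3*buf[1] + 2*buf[y] = -7 ∧ 2*e - 2 ≤ 4: 3*buf[1] + 2*buf[y] = -7 ∧ 2*e ≤ 6 ∧ (3*y > 8 → ((e ≤ 1 → ((¬(e ≤ 1)) ∧ (2*store(buf, j, j + y)[y + 1] ≠ 2*store(buf, j, j + y)[e + 1] + 15 ∨ 3*y ≤ 6))) ∧ ((¬(e ≤ 1)) → (2*store(buf, j, j + y)[y + 1] ≠ 2*store(buf, j, j + y)[e + 1] + 15 ∨ 3*y ≤ 6)))) ∧ ((¬(3*y > 8)) → (2*store(store(buf, j, j + y), 4, -e + y)[y + 1] ≠ 2*store(store(buf, j, j + y), 4, -e + y)[e + 1] + 15 ∨ 3*y ≤ 6))
Answer: WP = 3*buf[1] + 2*buf[y] = -7 ∧ 2*e ≤ 6 ∧ (3*y > 8 → ((e ≤ 1 → ((¬(e ≤ 1)) ∧ (2*store(buf, j, j + y)[y + 1] ≠ 2*store(buf, j, j + y)[e + 1] + 15 ∨ 3*y ≤ 6))) ∧ ((¬(e ≤ 1)) → (2*store(buf, j, j + y)[y + 1] ≠ 2*store(buf, j, j + y)[e + 1] + 15 ∨ 3*y ≤ 6)))) ∧ ((¬(3*y > 8)) → (2*store(store(buf, j, j + y), 4, -e + y)[y + 1] ≠ 2*store(store(buf, j, j + y), 4, -e + y)[e + 1] + 15 ∨ 3*y ≤ 6))


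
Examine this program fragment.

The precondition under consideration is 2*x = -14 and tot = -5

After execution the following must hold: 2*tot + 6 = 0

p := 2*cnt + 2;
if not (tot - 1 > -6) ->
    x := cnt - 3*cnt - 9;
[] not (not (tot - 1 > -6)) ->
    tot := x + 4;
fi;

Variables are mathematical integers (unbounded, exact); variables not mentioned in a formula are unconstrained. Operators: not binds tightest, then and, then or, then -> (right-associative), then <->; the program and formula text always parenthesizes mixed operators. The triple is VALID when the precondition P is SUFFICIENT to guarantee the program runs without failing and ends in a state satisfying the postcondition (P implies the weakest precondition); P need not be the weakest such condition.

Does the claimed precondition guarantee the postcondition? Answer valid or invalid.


Working backward. After the program, the postcondition 2*tot + 6 = 0 must hold; in canonical form it is 2*tot = -6.
Then branch requires 2*tot = -6; else branch requires 2*x = -14.
Before the if: ((not (tot > -5)) -> 2*tot = -6) and (tot > -5 -> 2*x = -14)
Before p := 2*cnt + 2: ((not (tot > -5)) -> 2*tot = -6) and (tot > -5 -> 2*x = -14)
The weakest precondition is ((not (tot > -5)) -> 2*tot = -6) and (tot > -5 -> 2*x = -14).
Check whether 2*x = -14 and tot = -5 implies it.
Countermodel: at the initial state tot = -5, x = -7, the precondition holds but the weakest precondition fails.
Answer: invalid


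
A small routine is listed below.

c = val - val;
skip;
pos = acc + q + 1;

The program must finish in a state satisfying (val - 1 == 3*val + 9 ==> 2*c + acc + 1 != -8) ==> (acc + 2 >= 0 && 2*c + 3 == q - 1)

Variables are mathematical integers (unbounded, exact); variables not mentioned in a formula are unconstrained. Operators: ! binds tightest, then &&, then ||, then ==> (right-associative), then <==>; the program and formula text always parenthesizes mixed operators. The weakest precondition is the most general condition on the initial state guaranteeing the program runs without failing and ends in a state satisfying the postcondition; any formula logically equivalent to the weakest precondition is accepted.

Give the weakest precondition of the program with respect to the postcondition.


Working backward. After the program, the postcondition (val - 1 == 3*val + 9 ==> 2*c + acc + 1 != -8) ==> (acc + 2 >= 0 && 2*c + 3 == q - 1) must hold; in canonical form it is (2*val == -10 ==> acc + 2*c != -9) ==> (acc >= -2 && 2*c == q - 4).
Before pos := acc + q + 1: (2*val == -10 ==> acc + 2*c != -9) ==> (acc >= -2 && 2*c == q - 4)
Before skip: (2*val == -10 ==> acc + 2*c != -9) ==> (acc >= -2 && 2*c == q - 4)
Before c := val - val: (2*val == -10 ==> acc != -9) ==> (acc >= -2 && q == 4)
Answer: WP = (2*val == -10 ==> acc != -9) ==> (acc >= -2 && q == 4)


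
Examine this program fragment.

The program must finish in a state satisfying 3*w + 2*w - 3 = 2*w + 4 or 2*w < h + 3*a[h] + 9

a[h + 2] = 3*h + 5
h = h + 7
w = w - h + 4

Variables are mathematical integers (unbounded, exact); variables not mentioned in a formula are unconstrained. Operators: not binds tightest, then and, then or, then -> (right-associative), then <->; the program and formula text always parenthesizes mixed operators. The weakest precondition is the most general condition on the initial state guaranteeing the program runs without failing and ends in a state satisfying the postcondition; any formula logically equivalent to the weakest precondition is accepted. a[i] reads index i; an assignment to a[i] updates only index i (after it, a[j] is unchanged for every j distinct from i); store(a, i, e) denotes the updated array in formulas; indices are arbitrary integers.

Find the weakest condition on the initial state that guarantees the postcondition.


Working backward. After the program, the postcondition 3*w + 2*w - 3 = 2*w + 4 or 2*w < h + 3*a[h] + 9 must hold; in canonical form it is 3*w = 7 or 2*w < 3*a[h] + h + 9.
Before w := w - h + 4: 3*w = 3*h - 5 or 2*w < 3*a[h] + 3*h + 1
Before h := h + 7: 3*w = 3*h + 16 or 2*w < 3*a[h + 7] + 3*h + 22
Before a[h + 2] := 3*h + 5: 3*w = 3*h + 16 or 2*w < 3*store(a, h + 2, 3*h + 5)[h + 7] + 3*h + 22
Answer: WP = 3*w = 3*h + 16 or 2*w < 3*store(a, h + 2, 3*h + 5)[h + 7] + 3*h + 22


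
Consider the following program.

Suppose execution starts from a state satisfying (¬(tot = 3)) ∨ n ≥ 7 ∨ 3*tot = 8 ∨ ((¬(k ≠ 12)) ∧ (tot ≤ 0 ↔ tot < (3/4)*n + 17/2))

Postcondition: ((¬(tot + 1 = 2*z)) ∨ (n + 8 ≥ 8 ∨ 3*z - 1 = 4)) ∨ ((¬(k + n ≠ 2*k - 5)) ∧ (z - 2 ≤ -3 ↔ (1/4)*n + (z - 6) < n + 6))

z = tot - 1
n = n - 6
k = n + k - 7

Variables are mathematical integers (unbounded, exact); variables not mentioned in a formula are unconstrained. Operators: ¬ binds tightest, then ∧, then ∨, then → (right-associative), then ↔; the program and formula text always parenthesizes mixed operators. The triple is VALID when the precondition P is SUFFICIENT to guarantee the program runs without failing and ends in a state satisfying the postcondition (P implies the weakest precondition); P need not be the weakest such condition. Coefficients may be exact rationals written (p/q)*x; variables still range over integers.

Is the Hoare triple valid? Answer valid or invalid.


Working backward. After the program, the postcondition ((¬(tot + 1 = 2*z)) ∨ (n + 8 ≥ 8 ∨ 3*z - 1 = 4)) ∨ ((¬(k + n ≠ 2*k - 5)) ∧ (z - 2 ≤ -3 ↔ (1/4)*n + (z - 6) < n + 6)) must hold; in canonical form it is (¬(tot = 2*z - 1)) ∨ n ≥ 0 ∨ 3*z = 5 ∨ ((¬(n ≠ k - 5)) ∧ (z ≤ -1 ↔ z < (3/4)*n + 12)).
Before k := n + k - 7: (¬(tot = 2*z - 1)) ∨ n ≥ 0 ∨ 3*z = 5 ∨ ((¬(k ≠ 12)) ∧ (z ≤ -1 ↔ z < (3/4)*n + 12))
Before n := n - 6: (¬(tot = 2*z - 1)) ∨ n ≥ 6 ∨ 3*z = 5 ∨ ((¬(k ≠ 12)) ∧ (z ≤ -1 ↔ z < (3/4)*n + 15/2))
Before z := tot - 1: (¬(tot = 3)) ∨ n ≥ 6 ∨ 3*tot = 8 ∨ ((¬(k ≠ 12)) ∧ (tot ≤ 0 ↔ tot < (3/4)*n + 17/2))
The weakest precondition is (¬(tot = 3)) ∨ n ≥ 6 ∨ 3*tot = 8 ∨ ((¬(k ≠ 12)) ∧ (tot ≤ 0 ↔ tot < (3/4)*n + 17/2)).
Check whether (¬(tot = 3)) ∨ n ≥ 7 ∨ 3*tot = 8 ∨ ((¬(k ≠ 12)) ∧ (tot ≤ 0 ↔ tot < (3/4)*n + 17/2)) implies it.
Every state satisfying the precondition satisfies the weakest precondition: the implication holds.
Answer: valid


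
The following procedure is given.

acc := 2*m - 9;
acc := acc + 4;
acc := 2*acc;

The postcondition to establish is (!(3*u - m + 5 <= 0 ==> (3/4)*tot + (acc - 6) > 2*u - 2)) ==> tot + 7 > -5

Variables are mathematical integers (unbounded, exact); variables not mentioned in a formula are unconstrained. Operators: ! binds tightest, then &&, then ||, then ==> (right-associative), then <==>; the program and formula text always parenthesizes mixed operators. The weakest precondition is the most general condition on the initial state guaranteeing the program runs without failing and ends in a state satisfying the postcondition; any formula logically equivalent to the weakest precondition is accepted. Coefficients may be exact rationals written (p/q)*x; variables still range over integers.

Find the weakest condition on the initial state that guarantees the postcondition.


Working backward. After the program, the postcondition (!(3*u - m + 5 <= 0 ==> (3/4)*tot + (acc - 6) > 2*u - 2)) ==> tot + 7 > -5 must hold; in canonical form it is (!(3*u <= m - 5 ==> acc + (3/4)*tot > 2*u + 4)) ==> tot > -12.
Before acc := 2*acc: (!(3*u <= m - 5 ==> 2*acc + (3/4)*tot > 2*u + 4)) ==> tot > -12
Before acc := acc + 4: (!(3*u <= m - 5 ==> 2*acc + (3/4)*tot > 2*u - 4)) ==> tot > -12
Before acc := 2*m - 9: (!(3*u <= m - 5 ==> 4*m + (3/4)*tot > 2*u + 14)) ==> tot > -12
Answer: WP = (!(3*u <= m - 5 ==> 4*m + (3/4)*tot > 2*u + 14)) ==> tot > -12


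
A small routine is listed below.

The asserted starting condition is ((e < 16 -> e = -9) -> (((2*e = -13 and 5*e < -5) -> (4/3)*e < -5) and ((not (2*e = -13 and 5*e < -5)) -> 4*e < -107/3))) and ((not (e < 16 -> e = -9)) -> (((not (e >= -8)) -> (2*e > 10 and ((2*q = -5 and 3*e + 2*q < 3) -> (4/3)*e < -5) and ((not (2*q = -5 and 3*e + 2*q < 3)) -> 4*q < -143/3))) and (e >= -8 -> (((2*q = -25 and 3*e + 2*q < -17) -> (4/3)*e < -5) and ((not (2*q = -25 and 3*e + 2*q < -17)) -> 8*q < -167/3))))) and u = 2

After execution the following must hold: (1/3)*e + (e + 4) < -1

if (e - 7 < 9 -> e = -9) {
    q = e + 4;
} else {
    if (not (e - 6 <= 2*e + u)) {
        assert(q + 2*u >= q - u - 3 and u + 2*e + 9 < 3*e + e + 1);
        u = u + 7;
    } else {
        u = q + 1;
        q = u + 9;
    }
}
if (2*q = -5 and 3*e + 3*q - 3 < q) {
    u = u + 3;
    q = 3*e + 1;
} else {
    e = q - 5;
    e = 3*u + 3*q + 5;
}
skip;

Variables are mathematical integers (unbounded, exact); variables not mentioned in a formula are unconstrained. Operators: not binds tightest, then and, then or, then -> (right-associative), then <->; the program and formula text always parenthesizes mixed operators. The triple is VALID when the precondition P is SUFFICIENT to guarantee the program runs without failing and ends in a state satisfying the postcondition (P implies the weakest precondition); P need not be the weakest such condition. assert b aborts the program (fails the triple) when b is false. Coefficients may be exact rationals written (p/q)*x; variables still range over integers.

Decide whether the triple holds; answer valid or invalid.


Working backward. After the program, the postcondition (1/3)*e + (e + 4) < -1 must hold; in canonical form it is (4/3)*e < -5.
Before skip: (4/3)*e < -5
Then branch requires (4/3)*e < -5; else branch requires 4*q + 4*u < -35/3.
Before the if: ((2*q = -5 and 3*e + 2*q < 3) -> (4/3)*e < -5) and ((not (2*q = -5 and 3*e + 2*q < 3)) -> 4*q + 4*u < -35/3)
Then branch requires ((2*e = -13 and 5*e < -5) -> (4/3)*e < -5) and ((not (2*e = -13 and 5*e < -5)) -> 4*e + 4*u < -83/3); else branch requires ((not (e + u >= -6)) -> (3*u >= -3 and u < 2*e - 8 and ((2*q = -5 and 3*e + 2*q < 3) -> (4/3)*e < -5) and ((not (2*q = -5 and 3*e + 2*q < 3)) -> 4*q + 4*u < -119/3))) and (e + u >= -6 -> (((2*q = -25 and 3*e + 2*q < -17) -> (4/3)*e < -5) and ((not (2*q = -25 and 3*e + 2*q < -17)) -> 8*q < -167/3))).
Before the if: ((e < 16 -> e = -9) -> (((2*e = -13 and 5*e < -5) -> (4/3)*e < -5) and ((not (2*e = -13 and 5*e < -5)) -> 4*e + 4*u < -83/3))) and ((not (e < 16 -> e = -9)) -> (((not (e + u >= -6)) -> (3*u >= -3 and u < 2*e - 8 and ((2*q = -5 and 3*e + 2*q < 3) -> (4/3)*e < -5) and ((not (2*q = -5 and 3*e + 2*q < 3)) -> 4*q + 4*u < -119/3))) and (e + u >= -6 -> (((2*q = -25 and 3*e + 2*q < -17) -> (4/3)*e < -5) and ((not (2*q = -25 and 3*e + 2*q < -17)) -> 8*q < -167/3)))))
The weakest precondition is ((e < 16 -> e = -9) -> (((2*e = -13 and 5*e < -5) -> (4/3)*e < -5) and ((not (2*e = -13 and 5*e < -5)) -> 4*e + 4*u < -83/3))) and ((not (e < 16 -> e = -9)) -> (((not (e + u >= -6)) -> (3*u >= -3 and u < 2*e - 8 and ((2*q = -5 and 3*e + 2*q < 3) -> (4/3)*e < -5) and ((not (2*q = -5 and 3*e + 2*q < 3)) -> 4*q + 4*u < -119/3))) and (e + u >= -6 -> (((2*q = -25 and 3*e + 2*q < -17) -> (4/3)*e < -5) and ((not (2*q = -25 and 3*e + 2*q < -17)) -> 8*q < -167/3))))).
Check whether ((e < 16 -> e = -9) -> (((2*e = -13 and 5*e < -5) -> (4/3)*e < -5) and ((not (2*e = -13 and 5*e < -5)) -> 4*e < -107/3))) and ((not (e < 16 -> e = -9)) -> (((not (e >= -8)) -> (2*e > 10 and ((2*q = -5 and 3*e + 2*q < 3) -> (4/3)*e < -5) and ((not (2*q = -5 and 3*e + 2*q < 3)) -> 4*q < -143/3))) and (e >= -8 -> (((2*q = -25 and 3*e + 2*q < -17) -> (4/3)*e < -5) and ((not (2*q = -25 and 3*e + 2*q < -17)) -> 8*q < -167/3))))) and u = 2 implies it.
Every state satisfying the precondition satisfies the weakest precondition: the implication holds.
Answer: valid


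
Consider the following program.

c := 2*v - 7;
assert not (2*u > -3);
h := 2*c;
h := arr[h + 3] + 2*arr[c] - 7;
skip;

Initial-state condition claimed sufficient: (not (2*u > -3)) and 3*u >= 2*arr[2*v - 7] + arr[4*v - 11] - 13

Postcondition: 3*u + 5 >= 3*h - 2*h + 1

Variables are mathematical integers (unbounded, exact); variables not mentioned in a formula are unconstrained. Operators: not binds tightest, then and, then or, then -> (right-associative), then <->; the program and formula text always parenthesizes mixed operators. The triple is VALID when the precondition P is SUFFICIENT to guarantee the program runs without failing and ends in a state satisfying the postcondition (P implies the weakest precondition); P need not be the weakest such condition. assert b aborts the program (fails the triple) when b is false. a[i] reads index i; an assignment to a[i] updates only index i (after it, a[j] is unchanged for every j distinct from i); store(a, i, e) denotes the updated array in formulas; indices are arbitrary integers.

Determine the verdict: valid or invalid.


Working backward. After the program, the postcondition 3*u + 5 >= 3*h - 2*h + 1 must hold; in canonical form it is 3*u >= h - 4.
Before skip: 3*u >= h - 4
Before h := arr[h + 3] + 2*arr[c] - 7: 3*u >= arr[h + 3] + 2*arr[c] - 11
Before h := 2*c: 3*u >= arr[2*c + 3] + 2*arr[c] - 11
Before assert not (2*u > -3): (not (2*u > -3)) and 3*u >= arr[2*c + 3] + 2*arr[c] - 11
Before c := 2*v - 7: (not (2*u > -3)) and 3*u >= 2*arr[2*v - 7] + arr[4*v - 11] - 11
The weakest precondition is (not (2*u > -3)) and 3*u >= 2*arr[2*v - 7] + arr[4*v - 11] - 11.
Check whether (not (2*u > -3)) and 3*u >= 2*arr[2*v - 7] + arr[4*v - 11] - 13 implies it.
Countermodel: at the initial state arr = {[-11] = 6, [-7] = 0, elsewhere 0}, u = -2, v = 0, the precondition holds but the weakest precondition fails.
Answer: invalid


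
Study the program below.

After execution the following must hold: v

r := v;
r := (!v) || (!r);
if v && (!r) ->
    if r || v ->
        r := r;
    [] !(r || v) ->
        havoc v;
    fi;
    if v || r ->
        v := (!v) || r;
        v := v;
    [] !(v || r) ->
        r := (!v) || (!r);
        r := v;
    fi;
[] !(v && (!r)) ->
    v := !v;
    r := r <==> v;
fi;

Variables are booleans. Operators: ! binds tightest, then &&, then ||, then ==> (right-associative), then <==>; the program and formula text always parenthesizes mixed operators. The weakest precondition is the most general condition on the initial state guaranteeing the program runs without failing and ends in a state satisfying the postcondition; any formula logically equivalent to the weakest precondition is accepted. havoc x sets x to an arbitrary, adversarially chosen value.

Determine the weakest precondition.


Working backward. After the program, v must hold.
Then branch requires ((r || v) ==> (((v || r) ==> ((!v) || r)) && ((!(v || r)) ==> v))) && ((!(r || v)) ==> r); else branch requires !v.
Before the if: ((v && (!r)) ==> (((r || v) ==> (((v || r) ==> ((!v) || r)) && ((!(v || r)) ==> v))) && ((!(r || v)) ==> r))) && ((!(v && (!r))) ==> (!v))
Before r := (!v) || (!r): ((v && (!((!v) || (!r)))) ==> ((!v) || (!r))) && ((!(v && (!((!v) || (!r))))) ==> (!v))
Before r := v: v ==> (!v)
Answer: WP = v ==> (!v)


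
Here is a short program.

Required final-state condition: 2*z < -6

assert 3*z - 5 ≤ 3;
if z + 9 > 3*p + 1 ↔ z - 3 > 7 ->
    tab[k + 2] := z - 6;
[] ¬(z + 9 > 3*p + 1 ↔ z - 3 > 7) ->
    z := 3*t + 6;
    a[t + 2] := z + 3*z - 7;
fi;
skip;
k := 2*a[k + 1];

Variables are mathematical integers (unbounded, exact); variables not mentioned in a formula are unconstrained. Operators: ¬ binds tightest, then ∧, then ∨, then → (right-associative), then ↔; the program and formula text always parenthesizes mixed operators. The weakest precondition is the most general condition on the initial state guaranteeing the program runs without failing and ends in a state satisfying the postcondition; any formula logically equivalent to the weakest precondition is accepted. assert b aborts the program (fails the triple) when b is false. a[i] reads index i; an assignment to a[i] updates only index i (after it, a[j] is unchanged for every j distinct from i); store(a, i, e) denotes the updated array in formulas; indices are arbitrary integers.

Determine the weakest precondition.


Working backward. After the program, 2*z < -6 must hold.
Before k := 2*a[k + 1]: 2*z < -6
Before skip: 2*z < -6
Then branch requires 2*z < -6; else branch requires 6*t < -18.
Before the if: ((z > 3*p - 8 ↔ z > 10) → 2*z < -6) ∧ ((¬(z > 3*p - 8 ↔ z > 10)) → 6*t < -18)
Before assert 3*z - 5 ≤ 3: 3*z ≤ 8 ∧ ((z > 3*p - 8 ↔ z > 10) → 2*z < -6) ∧ ((¬(z > 3*p - 8 ↔ z > 10)) → 6*t < -18)
Answer: WP = 3*z ≤ 8 ∧ ((z > 3*p - 8 ↔ z > 10) → 2*z < -6) ∧ ((¬(z > 3*p - 8 ↔ z > 10)) → 6*t < -18)
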